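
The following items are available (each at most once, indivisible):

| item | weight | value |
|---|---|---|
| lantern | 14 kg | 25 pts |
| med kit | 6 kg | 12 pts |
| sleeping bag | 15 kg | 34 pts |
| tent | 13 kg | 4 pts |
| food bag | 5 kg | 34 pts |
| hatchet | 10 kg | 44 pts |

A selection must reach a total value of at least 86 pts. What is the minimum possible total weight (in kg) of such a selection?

Subsets with value ≥ 86, sorted by total weight:
- med kit+food bag+hatchet: weight 21, value 90
- lantern+food bag+hatchet: weight 29, value 103
Minimum weight: 21 kg.

21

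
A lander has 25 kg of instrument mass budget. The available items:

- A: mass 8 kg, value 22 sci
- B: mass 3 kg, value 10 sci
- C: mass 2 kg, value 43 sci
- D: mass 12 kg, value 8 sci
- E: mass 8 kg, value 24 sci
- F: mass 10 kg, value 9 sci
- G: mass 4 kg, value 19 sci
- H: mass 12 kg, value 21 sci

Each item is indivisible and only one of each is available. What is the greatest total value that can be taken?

This is a 0/1 knapsack; check combinations near the capacity.
- A+B+C+E+G: mass 8+3+2+8+4=25, value 22+10+43+24+19=118
- A+C+E+G: mass 8+2+8+4=22, value 22+43+24+19=108
- A+B+C+E: mass 8+3+2+8=21, value 22+10+43+24=99
- B+C+E+H: mass 3+2+8+12=25, value 10+43+24+21=98
- B+C+E+G: mass 3+2+8+4=17, value 10+43+24+19=96
Best: 118 sci.

118 sci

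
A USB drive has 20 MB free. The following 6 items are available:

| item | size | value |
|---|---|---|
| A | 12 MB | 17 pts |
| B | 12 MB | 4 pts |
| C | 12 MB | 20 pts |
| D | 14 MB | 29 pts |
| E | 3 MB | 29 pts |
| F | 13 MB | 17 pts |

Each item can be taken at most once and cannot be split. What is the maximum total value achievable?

Check high-value combinations within 20 MB:
- D+E: size 14+3=17, value 29+29=58
- C+E: size 12+3=15, value 20+29=49
- A+E: size 12+3=15, value 17+29=46
- E+F: size 3+13=16, value 29+17=46
Best: 58 pts.

58 pts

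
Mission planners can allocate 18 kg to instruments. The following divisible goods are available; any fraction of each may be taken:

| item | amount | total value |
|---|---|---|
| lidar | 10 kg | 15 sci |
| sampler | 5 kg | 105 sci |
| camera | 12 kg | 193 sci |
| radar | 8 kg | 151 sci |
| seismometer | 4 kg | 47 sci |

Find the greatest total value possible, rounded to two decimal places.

336.42

Take in order of value per unit:
- sampler (105/5 per unit): all 5 → value 105, running total 105.00
- radar (151/8 per unit): all 8 → value 151, running total 256.00
- camera (193/12 per unit): 5 of 12 → value 5×193/12 = 80.4167, running total 336.42
Total 336.42.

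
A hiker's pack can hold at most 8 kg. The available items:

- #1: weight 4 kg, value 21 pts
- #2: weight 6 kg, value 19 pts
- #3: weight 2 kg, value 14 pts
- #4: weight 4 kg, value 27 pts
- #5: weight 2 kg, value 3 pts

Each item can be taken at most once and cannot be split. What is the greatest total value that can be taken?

48 pts

Check high-value combinations within 8 kg:
- #1+#4: weight 4+4=8, value 21+27=48
- #3+#4+#5: weight 2+4+2=8, value 14+27+3=44
- #3+#4: weight 2+4=6, value 14+27=41
Best: 48 pts.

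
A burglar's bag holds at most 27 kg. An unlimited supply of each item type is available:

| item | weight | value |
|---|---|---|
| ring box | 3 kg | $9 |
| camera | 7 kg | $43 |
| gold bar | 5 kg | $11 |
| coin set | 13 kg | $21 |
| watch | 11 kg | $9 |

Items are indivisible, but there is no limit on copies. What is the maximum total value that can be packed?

Best value-per-unit is camera at 43/7; filling with it alone gives 3×43 = 129.
Optimal mix: 2×ring box + 3×camera → weight 27, value 147.

$147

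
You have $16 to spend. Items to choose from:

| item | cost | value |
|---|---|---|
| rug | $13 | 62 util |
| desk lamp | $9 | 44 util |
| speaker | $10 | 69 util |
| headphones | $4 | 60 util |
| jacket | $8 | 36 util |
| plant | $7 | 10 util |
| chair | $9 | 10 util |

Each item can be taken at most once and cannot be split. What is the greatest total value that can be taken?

Check high-value combinations within $16:
- speaker+headphones: cost 10+4=14, value 69+60=129
- desk lamp+headphones: cost 9+4=13, value 44+60=104
- headphones+jacket: cost 4+8=12, value 60+36=96
- headphones+plant: cost 4+7=11, value 60+10=70
Best: 129 util.

129 util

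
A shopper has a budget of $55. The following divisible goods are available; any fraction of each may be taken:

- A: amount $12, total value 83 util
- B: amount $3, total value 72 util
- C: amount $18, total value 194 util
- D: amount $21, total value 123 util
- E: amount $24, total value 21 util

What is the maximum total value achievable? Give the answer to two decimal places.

472.88

Take in order of value per unit:
- B (72/3 per unit): all 3 → value 72, running total 72.00
- C (194/18 per unit): all 18 → value 194, running total 266.00
- A (83/12 per unit): all 12 → value 83, running total 349.00
- D (123/21 per unit): all 21 → value 123, running total 472.00
- E (21/24 per unit): 1 of 24 → value 1×21/24 = 0.8750, running total 472.88
Total 472.88.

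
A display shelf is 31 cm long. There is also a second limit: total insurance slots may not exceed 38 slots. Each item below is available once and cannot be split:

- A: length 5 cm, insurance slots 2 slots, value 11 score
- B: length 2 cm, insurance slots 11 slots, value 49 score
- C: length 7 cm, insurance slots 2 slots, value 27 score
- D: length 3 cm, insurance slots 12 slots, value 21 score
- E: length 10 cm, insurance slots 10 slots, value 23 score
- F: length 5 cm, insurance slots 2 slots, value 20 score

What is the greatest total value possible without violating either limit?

140 score

Feasible sets respecting both limits:
- B+C+D+E+F: length 27, insurance slots 37, value 140
- A+B+C+D+E: length 27, insurance slots 37, value 131
- A+B+C+E+F: length 29, insurance slots 27, value 130
- A+B+C+D+F: length 22, insurance slots 29, value 128
Best: 140 score.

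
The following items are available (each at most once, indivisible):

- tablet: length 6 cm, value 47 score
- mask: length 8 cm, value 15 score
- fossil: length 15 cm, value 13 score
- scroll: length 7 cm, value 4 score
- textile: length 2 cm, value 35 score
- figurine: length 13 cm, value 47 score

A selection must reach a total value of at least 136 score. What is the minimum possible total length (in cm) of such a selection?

29

Subsets with value ≥ 136, sorted by total length:
- tablet+mask+textile+figurine: length 29, value 144
- tablet+mask+scroll+textile+figurine: length 36, value 148
Minimum length: 29 cm.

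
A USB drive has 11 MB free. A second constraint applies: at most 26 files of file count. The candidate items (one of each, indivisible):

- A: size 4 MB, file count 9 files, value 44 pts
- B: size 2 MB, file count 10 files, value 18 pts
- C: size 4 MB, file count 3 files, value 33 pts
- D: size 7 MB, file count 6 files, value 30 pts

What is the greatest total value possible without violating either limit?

Feasible sets respecting both limits:
- A+B+C: size 10, file count 22, value 95
- A+C: size 8, file count 12, value 77
- A+D: size 11, file count 15, value 74
- C+D: size 11, file count 9, value 63
Best: 95 pts.

95 pts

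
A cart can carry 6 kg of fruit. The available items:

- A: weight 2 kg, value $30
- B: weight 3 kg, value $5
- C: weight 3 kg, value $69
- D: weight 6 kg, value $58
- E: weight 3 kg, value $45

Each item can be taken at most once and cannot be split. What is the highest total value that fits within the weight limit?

Check high-value combinations within 6 kg:
- C+E: weight 3+3=6, value 69+45=114
- A+C: weight 2+3=5, value 30+69=99
- A+E: weight 2+3=5, value 30+45=75
Best: $114.

$114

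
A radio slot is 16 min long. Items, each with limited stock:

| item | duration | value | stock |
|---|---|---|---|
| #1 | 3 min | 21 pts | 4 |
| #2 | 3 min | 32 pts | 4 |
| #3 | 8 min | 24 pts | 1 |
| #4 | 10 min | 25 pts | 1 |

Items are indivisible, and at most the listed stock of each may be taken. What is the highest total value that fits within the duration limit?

149 pts

Best selections within duration 16 and stock limits:
- 1×#1 + 4×#2: duration 15, value 149
- 2×#1 + 3×#2: duration 15, value 138
- 4×#2: duration 12, value 128
- 3×#1 + 2×#2: duration 15, value 127
Best: 149 pts.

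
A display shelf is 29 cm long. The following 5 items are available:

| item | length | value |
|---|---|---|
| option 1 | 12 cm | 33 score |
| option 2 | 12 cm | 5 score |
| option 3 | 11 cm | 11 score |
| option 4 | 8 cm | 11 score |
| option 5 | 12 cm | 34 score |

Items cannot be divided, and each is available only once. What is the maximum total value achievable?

Check high-value combinations within 29 cm:
- option 1+option 5: length 12+12=24, value 33+34=67
- option 4+option 5: length 8+12=20, value 11+34=45
- option 3+option 5: length 11+12=23, value 11+34=45
- option 1+option 4: length 12+8=20, value 33+11=44
- option 1+option 3: length 12+11=23, value 33+11=44
Best: 67 score.

67 score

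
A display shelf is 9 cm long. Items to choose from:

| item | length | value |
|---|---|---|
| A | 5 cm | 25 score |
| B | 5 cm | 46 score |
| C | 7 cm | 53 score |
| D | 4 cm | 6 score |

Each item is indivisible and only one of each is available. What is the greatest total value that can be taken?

53 score

Check high-value combinations within 9 cm:
- C: length 7, value 53
- B+D: length 5+4=9, value 46+6=52
- B: length 5, value 46
Best: 53 score.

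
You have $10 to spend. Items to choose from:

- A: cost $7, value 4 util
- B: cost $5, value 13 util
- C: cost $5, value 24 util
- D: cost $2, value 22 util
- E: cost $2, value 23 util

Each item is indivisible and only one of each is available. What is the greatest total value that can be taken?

Check high-value combinations within $10:
- C+D+E: cost 5+2+2=9, value 24+22+23=69
- B+D+E: cost 5+2+2=9, value 13+22+23=58
- C+E: cost 5+2=7, value 24+23=47
- C+D: cost 5+2=7, value 24+22=46
- D+E: cost 2+2=4, value 22+23=45
Best: 69 util.

69 util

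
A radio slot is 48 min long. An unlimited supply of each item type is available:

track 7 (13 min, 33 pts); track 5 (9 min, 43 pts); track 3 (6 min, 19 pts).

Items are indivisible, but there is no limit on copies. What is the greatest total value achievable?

215 pts

Best value-per-unit is track 5 at 43/9, and filling with it alone uses duration 5×9=45. No mix of the others beats 5×43 = 215.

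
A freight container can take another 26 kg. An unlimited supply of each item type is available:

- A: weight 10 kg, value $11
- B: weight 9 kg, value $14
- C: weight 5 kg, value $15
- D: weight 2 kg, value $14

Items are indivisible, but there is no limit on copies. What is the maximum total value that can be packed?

Best value-per-unit is D at 14/2, and filling with it alone uses weight 13×2=26. No mix of the others beats 13×14 = 182.

$182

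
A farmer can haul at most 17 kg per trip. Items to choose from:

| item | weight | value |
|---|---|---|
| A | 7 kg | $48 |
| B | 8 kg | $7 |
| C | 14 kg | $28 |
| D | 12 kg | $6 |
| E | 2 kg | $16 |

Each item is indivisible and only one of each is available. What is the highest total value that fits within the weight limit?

$71

This is a 0/1 knapsack; check combinations near the capacity.
- A+B+E: weight 7+8+2=17, value 48+7+16=71
- A+E: weight 7+2=9, value 48+16=64
- A+B: weight 7+8=15, value 48+7=55
- A: weight 7, value 48
Best: $71.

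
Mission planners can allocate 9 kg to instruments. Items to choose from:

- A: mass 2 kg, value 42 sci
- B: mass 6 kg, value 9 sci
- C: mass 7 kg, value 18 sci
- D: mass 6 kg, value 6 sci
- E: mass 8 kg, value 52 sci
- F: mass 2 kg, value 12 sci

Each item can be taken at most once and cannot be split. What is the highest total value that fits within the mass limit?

Check high-value combinations within 9 kg:
- A+C: mass 2+7=9, value 42+18=60
- A+F: mass 2+2=4, value 42+12=54
- E: mass 8, value 52
Best: 60 sci.

60 sci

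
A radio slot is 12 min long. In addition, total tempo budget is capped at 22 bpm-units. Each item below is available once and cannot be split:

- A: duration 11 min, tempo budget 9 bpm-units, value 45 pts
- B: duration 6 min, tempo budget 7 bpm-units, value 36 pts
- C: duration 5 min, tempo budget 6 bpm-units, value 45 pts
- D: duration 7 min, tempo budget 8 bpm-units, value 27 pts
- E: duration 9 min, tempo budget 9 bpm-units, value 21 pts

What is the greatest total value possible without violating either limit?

Feasible sets respecting both limits:
- B+C: duration 11, tempo budget 13, value 81
- C+D: duration 12, tempo budget 14, value 72
- A: duration 11, tempo budget 9, value 45
Best: 81 pts.

81 pts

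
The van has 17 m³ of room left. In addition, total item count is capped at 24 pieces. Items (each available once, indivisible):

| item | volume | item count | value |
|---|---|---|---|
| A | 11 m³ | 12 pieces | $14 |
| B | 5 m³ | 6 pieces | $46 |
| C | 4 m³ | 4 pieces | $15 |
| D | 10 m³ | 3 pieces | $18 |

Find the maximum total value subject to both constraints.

$64

Feasible sets respecting both limits:
- B+D: volume 15, item count 9, value 64
- B+C: volume 9, item count 10, value 61
- A+B: volume 16, item count 18, value 60
Best: $64.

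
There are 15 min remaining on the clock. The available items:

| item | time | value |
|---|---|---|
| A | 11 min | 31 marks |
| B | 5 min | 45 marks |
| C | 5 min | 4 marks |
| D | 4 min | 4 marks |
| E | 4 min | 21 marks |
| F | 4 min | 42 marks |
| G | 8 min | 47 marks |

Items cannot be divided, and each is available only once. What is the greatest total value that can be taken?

This is a 0/1 knapsack; check combinations near the capacity.
- B+E+F: time 5+4+4=13, value 45+21+42=108
- B+G: time 5+8=13, value 45+47=92
- B+D+F: time 5+4+4=13, value 45+4+42=91
- B+C+F: time 5+5+4=14, value 45+4+42=91
Best: 108 marks.

108 marks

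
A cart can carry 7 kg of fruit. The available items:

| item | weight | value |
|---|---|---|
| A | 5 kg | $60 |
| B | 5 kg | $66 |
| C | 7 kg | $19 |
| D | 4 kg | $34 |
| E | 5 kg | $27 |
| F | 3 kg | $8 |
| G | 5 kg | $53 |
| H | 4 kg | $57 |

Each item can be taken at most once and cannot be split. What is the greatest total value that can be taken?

Check high-value combinations within 7 kg:
- B: weight 5, value 66
- F+H: weight 3+4=7, value 8+57=65
- A: weight 5, value 60
Best: $66.

$66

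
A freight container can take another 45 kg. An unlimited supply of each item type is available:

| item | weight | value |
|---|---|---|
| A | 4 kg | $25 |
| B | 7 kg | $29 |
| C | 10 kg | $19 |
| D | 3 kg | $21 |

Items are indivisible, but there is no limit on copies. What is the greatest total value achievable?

Best value-per-unit is D at 21/3, and filling with it alone uses weight 15×3=45. No mix of the others beats 15×21 = 315.

$315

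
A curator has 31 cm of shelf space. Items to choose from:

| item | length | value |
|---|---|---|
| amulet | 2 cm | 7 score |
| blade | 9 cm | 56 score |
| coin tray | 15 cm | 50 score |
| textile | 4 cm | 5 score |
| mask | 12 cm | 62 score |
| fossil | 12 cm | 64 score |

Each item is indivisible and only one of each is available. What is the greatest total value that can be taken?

138 score

Check high-value combinations within 31 cm:
- amulet+textile+mask+fossil: length 2+4+12+12=30, value 7+5+62+64=138
- amulet+mask+fossil: length 2+12+12=26, value 7+62+64=133
- amulet+blade+textile+fossil: length 2+9+4+12=27, value 7+56+5+64=132
Best: 138 score.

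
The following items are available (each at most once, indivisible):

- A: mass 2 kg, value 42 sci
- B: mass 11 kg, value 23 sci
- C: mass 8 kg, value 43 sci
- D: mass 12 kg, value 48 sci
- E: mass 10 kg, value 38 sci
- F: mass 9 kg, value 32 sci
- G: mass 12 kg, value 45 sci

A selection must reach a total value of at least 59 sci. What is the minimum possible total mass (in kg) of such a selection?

10

Subsets with value ≥ 59, sorted by total mass:
- A+C: mass 10, value 85
- A+F: mass 11, value 74
- A+E: mass 12, value 80
Minimum mass: 10 kg.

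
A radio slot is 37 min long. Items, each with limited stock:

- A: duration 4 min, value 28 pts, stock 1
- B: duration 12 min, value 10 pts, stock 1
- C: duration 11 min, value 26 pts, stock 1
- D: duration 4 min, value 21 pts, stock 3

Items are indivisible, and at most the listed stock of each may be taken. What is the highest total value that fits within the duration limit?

117 pts

Best selections within duration 37 and stock limits:
- 1×A + 1×C + 3×D: duration 27, value 117
- 1×A + 1×B + 1×C + 2×D: duration 35, value 106
- 1×A + 1×B + 3×D: duration 28, value 101
- 1×B + 1×C + 3×D: duration 35, value 99
Best: 117 pts.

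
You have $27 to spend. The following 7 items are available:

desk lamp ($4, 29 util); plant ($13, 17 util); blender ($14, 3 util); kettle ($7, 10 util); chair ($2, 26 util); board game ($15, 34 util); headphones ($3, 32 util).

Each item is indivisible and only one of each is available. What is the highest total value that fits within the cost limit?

121 util

Check high-value combinations within $27:
- desk lamp+chair+board game+headphones: cost 4+2+15+3=24, value 29+26+34+32=121
- desk lamp+plant+chair+headphones: cost 4+13+2+3=22, value 29+17+26+32=104
- kettle+chair+board game+headphones: cost 7+2+15+3=27, value 10+26+34+32=102
Best: 121 util.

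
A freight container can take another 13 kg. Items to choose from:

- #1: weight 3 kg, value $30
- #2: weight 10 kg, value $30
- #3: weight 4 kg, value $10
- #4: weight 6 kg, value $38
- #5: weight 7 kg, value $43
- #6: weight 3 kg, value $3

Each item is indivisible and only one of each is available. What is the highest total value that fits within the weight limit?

$81

Check high-value combinations within 13 kg:
- #4+#5: weight 6+7=13, value 38+43=81
- #1+#3+#4: weight 3+4+6=13, value 30+10+38=78
- #1+#5+#6: weight 3+7+3=13, value 30+43+3=76
- #1+#5: weight 3+7=10, value 30+43=73
- #1+#4+#6: weight 3+6+3=12, value 30+38+3=71
Best: $81.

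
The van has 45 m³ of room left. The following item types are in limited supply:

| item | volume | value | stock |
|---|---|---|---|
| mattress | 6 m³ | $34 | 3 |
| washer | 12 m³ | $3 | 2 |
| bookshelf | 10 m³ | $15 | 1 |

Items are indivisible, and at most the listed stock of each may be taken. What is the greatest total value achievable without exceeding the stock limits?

$120

Top feasible selections:
- 3×mattress + 1×washer + 1×bookshelf: volume 40, value 120
- 3×mattress + 1×bookshelf: volume 28, value 117
Best: $120.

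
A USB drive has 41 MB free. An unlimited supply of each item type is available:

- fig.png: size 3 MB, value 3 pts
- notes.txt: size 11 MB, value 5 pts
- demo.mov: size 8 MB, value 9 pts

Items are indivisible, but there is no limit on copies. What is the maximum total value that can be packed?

45 pts

Best value-per-unit is demo.mov at 9/8; filling with it alone gives 5×9 = 45.
Optimal mix: 3×fig.png + 4×demo.mov → size 41, value 45.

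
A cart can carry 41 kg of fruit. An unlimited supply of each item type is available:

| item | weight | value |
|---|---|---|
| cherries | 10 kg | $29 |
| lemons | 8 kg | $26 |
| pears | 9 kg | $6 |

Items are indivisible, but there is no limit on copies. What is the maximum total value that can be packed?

Best value-per-unit is lemons at 26/8, and filling with it alone uses weight 5×8=40. No mix of the others beats 5×26 = 130.

$130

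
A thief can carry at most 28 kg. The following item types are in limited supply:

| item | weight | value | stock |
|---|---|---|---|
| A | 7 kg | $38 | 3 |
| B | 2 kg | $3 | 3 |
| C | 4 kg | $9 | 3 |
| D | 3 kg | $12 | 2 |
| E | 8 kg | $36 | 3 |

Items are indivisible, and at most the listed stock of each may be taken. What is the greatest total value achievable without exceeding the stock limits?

Top feasible selections:
- 3×A + 2×D: weight 27, value 138
- 2×A + 2×D + 1×E: weight 28, value 136
Best: $138.

$138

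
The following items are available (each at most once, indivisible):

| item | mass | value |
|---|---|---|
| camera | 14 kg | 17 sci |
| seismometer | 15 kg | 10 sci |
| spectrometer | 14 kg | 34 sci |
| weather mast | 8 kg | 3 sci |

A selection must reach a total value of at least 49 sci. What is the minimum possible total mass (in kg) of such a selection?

28

Subsets with value ≥ 49, sorted by total mass:
- camera+spectrometer: mass 28, value 51
- camera+spectrometer+weather mast: mass 36, value 54
- camera+seismometer+spectrometer: mass 43, value 61
- camera+seismometer+spectrometer+weather mast: mass 51, value 64
Minimum mass: 28 kg.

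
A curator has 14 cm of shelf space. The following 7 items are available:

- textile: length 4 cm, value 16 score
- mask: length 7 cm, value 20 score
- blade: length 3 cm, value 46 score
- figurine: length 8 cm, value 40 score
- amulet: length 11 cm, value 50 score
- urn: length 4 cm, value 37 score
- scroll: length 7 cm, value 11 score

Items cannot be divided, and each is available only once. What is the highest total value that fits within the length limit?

Check high-value combinations within 14 cm:
- mask+blade+urn: length 7+3+4=14, value 20+46+37=103
- textile+blade+urn: length 4+3+4=11, value 16+46+37=99
- blade+amulet: length 3+11=14, value 46+50=96
- blade+urn+scroll: length 3+4+7=14, value 46+37+11=94
Best: 103 score.

103 score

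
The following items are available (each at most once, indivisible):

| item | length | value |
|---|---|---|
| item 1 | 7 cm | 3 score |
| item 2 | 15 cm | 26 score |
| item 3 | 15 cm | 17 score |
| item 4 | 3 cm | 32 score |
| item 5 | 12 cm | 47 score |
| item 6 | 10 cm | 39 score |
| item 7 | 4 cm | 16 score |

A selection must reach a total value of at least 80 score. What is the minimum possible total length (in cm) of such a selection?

17

Subsets with value ≥ 80, sorted by total length:
- item 4+item 6+item 7: length 17, value 87
- item 4+item 5+item 7: length 19, value 95
Minimum length: 17 cm.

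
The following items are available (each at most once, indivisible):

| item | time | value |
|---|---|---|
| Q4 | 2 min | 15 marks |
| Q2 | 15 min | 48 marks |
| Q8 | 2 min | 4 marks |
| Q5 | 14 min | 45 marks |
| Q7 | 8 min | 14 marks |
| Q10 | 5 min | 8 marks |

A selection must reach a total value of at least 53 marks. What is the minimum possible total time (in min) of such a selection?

Subsets with value ≥ 53, sorted by total time:
- Q4+Q5: time 16, value 60
- Q4+Q2: time 17, value 63
- Q4+Q8+Q5: time 18, value 64
Minimum time: 16 min.

16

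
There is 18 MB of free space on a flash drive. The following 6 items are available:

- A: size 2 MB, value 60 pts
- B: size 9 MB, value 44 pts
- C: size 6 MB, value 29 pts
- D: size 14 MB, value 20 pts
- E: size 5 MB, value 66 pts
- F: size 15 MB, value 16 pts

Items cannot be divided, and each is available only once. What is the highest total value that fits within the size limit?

170 pts

Check high-value combinations within 18 MB:
- A+B+E: size 2+9+5=16, value 60+44+66=170
- A+C+E: size 2+6+5=13, value 60+29+66=155
- A+B+C: size 2+9+6=17, value 60+44+29=133
- A+E: size 2+5=7, value 60+66=126
- B+E: size 9+5=14, value 44+66=110
Best: 170 pts.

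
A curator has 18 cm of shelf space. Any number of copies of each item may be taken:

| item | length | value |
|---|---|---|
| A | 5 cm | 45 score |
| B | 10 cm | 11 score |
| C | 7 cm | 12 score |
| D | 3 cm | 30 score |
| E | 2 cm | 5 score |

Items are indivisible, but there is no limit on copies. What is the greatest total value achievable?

Best value-per-unit is D at 30/3, and filling with it alone uses length 6×3=18. No mix of the others beats 6×30 = 180.

180 score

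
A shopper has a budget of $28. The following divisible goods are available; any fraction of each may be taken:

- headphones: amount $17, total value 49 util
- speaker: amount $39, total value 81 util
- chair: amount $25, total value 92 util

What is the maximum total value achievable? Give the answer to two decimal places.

Take in order of value per unit:
- chair (92/25 per unit): all 25 → value 92, running total 92.00
- headphones (49/17 per unit): 3 of 17 → value 3×49/17 = 8.6471, running total 100.65
Total 100.65.

100.65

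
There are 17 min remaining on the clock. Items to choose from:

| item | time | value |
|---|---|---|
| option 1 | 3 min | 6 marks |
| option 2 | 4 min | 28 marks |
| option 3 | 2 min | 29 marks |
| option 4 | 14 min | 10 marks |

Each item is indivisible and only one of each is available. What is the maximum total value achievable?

63 marks

Check high-value combinations within 17 min:
- option 1+option 2+option 3: time 3+4+2=9, value 6+28+29=63
- option 2+option 3: time 4+2=6, value 28+29=57
- option 3+option 4: time 2+14=16, value 29+10=39
Best: 63 marks.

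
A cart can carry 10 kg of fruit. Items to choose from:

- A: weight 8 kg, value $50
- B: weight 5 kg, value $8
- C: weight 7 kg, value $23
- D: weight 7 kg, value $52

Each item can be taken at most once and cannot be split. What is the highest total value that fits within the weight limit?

$52

Check high-value combinations within 10 kg:
- D: weight 7, value 52
- A: weight 8, value 50
- C: weight 7, value 23
Best: $52.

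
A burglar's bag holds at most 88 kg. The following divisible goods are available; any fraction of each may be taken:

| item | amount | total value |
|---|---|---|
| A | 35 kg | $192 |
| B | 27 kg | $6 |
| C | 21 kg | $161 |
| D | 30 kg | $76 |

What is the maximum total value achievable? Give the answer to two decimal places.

Take in order of value per unit:
- C (161/21 per unit): all 21 → value 161, running total 161.00
- A (192/35 per unit): all 35 → value 192, running total 353.00
- D (76/30 per unit): all 30 → value 76, running total 429.00
- B (6/27 per unit): 2 of 27 → value 2×6/27 = 0.4444, running total 429.44
Total 429.44.

429.44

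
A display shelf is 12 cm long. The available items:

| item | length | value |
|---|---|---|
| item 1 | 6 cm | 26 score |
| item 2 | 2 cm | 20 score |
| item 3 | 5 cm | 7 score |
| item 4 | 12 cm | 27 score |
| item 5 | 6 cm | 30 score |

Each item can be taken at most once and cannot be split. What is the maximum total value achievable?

Check high-value combinations within 12 cm:
- item 1+item 5: length 6+6=12, value 26+30=56
- item 2+item 5: length 2+6=8, value 20+30=50
- item 1+item 2: length 6+2=8, value 26+20=46
- item 3+item 5: length 5+6=11, value 7+30=37
- item 1+item 3: length 6+5=11, value 26+7=33
Best: 56 score.

56 score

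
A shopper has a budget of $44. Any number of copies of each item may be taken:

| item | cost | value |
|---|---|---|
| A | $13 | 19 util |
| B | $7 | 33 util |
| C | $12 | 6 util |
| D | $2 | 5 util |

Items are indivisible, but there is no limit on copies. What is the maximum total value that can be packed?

203 util

Best value-per-unit is B at 33/7; filling with it alone gives 6×33 = 198.
Optimal mix: 6×B + 1×D → cost 44, value 203.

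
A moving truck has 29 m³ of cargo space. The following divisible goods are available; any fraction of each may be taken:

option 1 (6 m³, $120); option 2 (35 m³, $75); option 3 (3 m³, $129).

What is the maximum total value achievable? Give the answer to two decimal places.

291.86

Take in order of value per unit:
- option 3 (129/3 per unit): all 3 → value 129, running total 129.00
- option 1 (120/6 per unit): all 6 → value 120, running total 249.00
- option 2 (75/35 per unit): 20 of 35 → value 20×75/35 = 42.8571, running total 291.86
Total 291.86.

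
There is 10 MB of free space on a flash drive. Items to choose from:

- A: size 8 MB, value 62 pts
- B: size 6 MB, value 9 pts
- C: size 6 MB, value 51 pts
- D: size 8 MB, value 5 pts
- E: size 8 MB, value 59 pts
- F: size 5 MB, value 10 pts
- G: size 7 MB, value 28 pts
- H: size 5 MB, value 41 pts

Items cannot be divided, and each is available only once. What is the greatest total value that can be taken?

62 pts

This is a 0/1 knapsack; check combinations near the capacity.
- A: size 8, value 62
- E: size 8, value 59
- C: size 6, value 51
- F+H: size 5+5=10, value 10+41=51
Best: 62 pts.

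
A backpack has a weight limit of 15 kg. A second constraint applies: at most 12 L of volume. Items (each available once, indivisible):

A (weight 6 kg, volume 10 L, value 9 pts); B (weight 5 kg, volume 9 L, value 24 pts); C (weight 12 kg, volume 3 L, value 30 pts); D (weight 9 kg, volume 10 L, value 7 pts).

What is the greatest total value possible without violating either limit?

30 pts

Feasible sets respecting both limits:
- C: weight 12, volume 3, value 30
- B: weight 5, volume 9, value 24
- A: weight 6, volume 10, value 9
Best: 30 pts.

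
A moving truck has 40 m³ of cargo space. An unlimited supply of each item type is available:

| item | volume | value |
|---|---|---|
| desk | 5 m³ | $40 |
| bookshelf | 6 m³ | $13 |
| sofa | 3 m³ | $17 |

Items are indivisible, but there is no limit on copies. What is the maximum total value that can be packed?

$320

Best value-per-unit is desk at 40/5, and filling with it alone uses volume 8×5=40. No mix of the others beats 8×40 = 320.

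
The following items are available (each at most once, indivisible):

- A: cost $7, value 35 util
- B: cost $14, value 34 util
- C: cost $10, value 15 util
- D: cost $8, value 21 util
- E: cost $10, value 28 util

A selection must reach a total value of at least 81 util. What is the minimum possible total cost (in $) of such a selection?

25

Subsets with value ≥ 81, sorted by total cost:
- A+D+E: cost 25, value 84
- A+B+D: cost 29, value 90
Minimum cost: 25 $.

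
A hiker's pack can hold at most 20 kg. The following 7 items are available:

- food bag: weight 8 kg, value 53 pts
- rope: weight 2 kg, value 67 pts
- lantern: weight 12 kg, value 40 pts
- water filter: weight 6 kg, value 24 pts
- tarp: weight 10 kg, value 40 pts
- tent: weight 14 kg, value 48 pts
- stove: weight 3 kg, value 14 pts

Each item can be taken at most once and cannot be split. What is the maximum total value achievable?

Check high-value combinations within 20 kg:
- food bag+rope+tarp: weight 8+2+10=20, value 53+67+40=160
- food bag+rope+water filter+stove: weight 8+2+6+3=19, value 53+67+24+14=158
- food bag+rope+water filter: weight 8+2+6=16, value 53+67+24=144
- food bag+rope+stove: weight 8+2+3=13, value 53+67+14=134
Best: 160 pts.

160 pts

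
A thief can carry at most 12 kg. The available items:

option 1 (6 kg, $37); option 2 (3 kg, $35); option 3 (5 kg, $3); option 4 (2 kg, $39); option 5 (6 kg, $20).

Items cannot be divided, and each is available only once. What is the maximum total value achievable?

Check high-value combinations within 12 kg:
- option 1+option 2+option 4: weight 6+3+2=11, value 37+35+39=111
- option 2+option 4+option 5: weight 3+2+6=11, value 35+39+20=94
- option 2+option 3+option 4: weight 3+5+2=10, value 35+3+39=77
- option 1+option 4: weight 6+2=8, value 37+39=76
- option 2+option 4: weight 3+2=5, value 35+39=74
Best: $111.

$111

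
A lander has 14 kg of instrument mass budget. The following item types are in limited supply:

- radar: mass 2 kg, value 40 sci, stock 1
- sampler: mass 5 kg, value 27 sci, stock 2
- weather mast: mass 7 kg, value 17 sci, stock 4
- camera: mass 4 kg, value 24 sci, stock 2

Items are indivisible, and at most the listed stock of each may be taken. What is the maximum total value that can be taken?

Best selections within mass 14 and stock limits:
- 1×radar + 2×sampler: mass 12, value 94
- 1×radar + 1×sampler + 1×camera: mass 11, value 91
Best: 94 sci.

94 sci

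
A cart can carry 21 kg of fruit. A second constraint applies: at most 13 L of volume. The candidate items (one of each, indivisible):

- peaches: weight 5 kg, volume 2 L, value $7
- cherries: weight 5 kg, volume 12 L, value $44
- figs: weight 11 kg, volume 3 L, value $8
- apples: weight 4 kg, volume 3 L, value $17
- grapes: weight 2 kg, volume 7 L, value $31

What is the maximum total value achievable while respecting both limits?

Feasible sets respecting both limits:
- figs+apples+grapes: weight 17, volume 13, value 56
- peaches+apples+grapes: weight 11, volume 12, value 55
- apples+grapes: weight 6, volume 10, value 48
- peaches+figs+grapes: weight 18, volume 12, value 46
Best: $56.

$56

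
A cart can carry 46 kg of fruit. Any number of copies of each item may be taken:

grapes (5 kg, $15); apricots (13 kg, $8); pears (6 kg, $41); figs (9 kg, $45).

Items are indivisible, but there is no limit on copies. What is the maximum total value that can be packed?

$291

Best value-per-unit is pears at 41/6; filling with it alone gives 7×41 = 287.
Optimal mix: 6×pears + 1×figs → weight 45, value 291.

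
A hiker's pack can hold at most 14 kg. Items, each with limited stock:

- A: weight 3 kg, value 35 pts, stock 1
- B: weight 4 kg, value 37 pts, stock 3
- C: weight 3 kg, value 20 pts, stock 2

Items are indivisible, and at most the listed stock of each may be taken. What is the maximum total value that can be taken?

129 pts

Top feasible selections:
- 1×A + 2×B + 1×C: weight 14, value 129
- 2×B + 2×C: weight 14, value 114
- 1×A + 1×B + 2×C: weight 13, value 112
- 3×B: weight 12, value 111
Best: 129 pts.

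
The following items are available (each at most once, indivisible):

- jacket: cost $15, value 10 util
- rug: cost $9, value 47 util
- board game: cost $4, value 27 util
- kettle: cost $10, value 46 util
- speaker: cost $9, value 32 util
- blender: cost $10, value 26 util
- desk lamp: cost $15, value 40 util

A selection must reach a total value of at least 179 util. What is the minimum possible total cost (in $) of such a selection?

47

Subsets with value ≥ 179, sorted by total cost:
- rug+board game+kettle+speaker+desk lamp: cost 47, value 192
- rug+board game+kettle+blender+desk lamp: cost 48, value 186
Minimum cost: 47 $.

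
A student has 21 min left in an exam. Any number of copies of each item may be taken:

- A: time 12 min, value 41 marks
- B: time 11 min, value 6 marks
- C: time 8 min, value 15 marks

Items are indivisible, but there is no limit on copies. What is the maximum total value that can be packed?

Best value-per-unit is A at 41/12; filling with it alone gives 1×41 = 41.
Optimal mix: 1×A + 1×C → time 20, value 56.

56 marks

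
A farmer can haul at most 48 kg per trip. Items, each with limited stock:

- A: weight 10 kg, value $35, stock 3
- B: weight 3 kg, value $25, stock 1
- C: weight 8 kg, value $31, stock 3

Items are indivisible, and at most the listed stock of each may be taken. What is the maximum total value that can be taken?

$188

Best selections within weight 48 and stock limits:
- 2×A + 1×B + 3×C: weight 47, value 188
- 3×A + 2×C: weight 46, value 167
Best: $188.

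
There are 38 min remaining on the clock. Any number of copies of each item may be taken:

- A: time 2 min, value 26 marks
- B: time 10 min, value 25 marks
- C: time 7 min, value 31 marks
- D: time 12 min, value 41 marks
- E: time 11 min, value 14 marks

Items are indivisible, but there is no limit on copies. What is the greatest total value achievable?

Best value-per-unit is A at 26/2, and filling with it alone uses time 19×2=38. No mix of the others beats 19×26 = 494.

494 marks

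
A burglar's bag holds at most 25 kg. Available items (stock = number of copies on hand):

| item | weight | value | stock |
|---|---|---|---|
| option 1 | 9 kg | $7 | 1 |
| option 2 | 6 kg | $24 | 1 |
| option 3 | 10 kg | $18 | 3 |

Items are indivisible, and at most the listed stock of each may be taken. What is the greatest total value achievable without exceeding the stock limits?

$49

Top feasible selections:
- 1×option 1 + 1×option 2 + 1×option 3: weight 25, value 49
- 1×option 2 + 1×option 3: weight 16, value 42
- 2×option 3: weight 20, value 36
Best: $49.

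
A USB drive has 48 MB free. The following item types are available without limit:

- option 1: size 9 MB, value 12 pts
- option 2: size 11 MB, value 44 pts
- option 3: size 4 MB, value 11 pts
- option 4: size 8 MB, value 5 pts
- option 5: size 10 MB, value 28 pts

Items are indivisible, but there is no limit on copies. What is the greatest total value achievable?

Best value-per-unit is option 2 at 44/11; filling with it alone gives 4×44 = 176.
Optimal mix: 4×option 2 + 1×option 3 → size 48, value 187.

187 pts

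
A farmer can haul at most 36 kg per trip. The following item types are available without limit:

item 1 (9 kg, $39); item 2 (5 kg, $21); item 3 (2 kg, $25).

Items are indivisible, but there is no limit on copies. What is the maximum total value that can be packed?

Best value-per-unit is item 3 at 25/2, and filling with it alone uses weight 18×2=36. No mix of the others beats 18×25 = 450.

$450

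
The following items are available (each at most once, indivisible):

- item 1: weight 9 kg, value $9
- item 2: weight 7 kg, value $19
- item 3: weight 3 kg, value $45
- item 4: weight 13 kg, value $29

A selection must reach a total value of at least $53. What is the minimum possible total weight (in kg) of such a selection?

Subsets with value ≥ 53, sorted by total weight:
- item 2+item 3: weight 10, value 64
- item 1+item 3: weight 12, value 54
- item 3+item 4: weight 16, value 74
Minimum weight: 10 kg.

10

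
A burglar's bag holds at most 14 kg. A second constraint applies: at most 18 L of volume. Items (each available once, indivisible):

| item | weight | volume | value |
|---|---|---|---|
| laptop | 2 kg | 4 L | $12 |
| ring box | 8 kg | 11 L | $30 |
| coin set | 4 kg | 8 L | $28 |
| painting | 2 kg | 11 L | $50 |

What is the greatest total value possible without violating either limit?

$62

Feasible sets respecting both limits:
- laptop+painting: weight 4, volume 15, value 62
- painting: weight 2, volume 11, value 50
- laptop+ring box: weight 10, volume 15, value 42
- laptop+coin set: weight 6, volume 12, value 40
Best: $62.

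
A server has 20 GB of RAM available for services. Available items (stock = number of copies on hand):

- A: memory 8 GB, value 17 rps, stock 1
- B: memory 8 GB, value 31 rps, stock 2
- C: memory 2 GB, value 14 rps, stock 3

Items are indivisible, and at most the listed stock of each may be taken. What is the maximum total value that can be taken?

90 rps

Top feasible selections:
- 2×B + 2×C: memory 20, value 90
- 2×B + 1×C: memory 18, value 76
- 1×A + 1×B + 2×C: memory 20, value 76
Best: 90 rps.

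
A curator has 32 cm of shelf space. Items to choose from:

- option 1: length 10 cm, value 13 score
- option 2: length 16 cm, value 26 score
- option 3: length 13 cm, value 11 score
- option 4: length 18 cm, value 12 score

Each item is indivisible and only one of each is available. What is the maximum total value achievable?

39 score

Check high-value combinations within 32 cm:
- option 1+option 2: length 10+16=26, value 13+26=39
- option 2+option 3: length 16+13=29, value 26+11=37
- option 2: length 16, value 26
Best: 39 score.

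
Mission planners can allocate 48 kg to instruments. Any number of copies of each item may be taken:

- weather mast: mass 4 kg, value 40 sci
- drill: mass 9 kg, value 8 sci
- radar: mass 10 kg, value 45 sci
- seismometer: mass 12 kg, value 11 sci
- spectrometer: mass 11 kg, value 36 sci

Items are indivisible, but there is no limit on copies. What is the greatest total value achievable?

480 sci

Best value-per-unit is weather mast at 40/4, and filling with it alone uses mass 12×4=48. No mix of the others beats 12×40 = 480.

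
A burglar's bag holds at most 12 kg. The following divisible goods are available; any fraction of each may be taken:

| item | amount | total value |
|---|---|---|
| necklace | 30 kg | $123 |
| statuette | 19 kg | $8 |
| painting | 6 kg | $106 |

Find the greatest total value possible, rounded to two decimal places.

Take in order of value per unit:
- painting (106/6 per unit): all 6 → value 106, running total 106.00
- necklace (123/30 per unit): 6 of 30 → value 6×123/30 = 24.6000, running total 130.60
Total 130.60.

130.60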